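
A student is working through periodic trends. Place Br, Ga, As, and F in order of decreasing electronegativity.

F is in period 2, group 17; Ga is in period 4, group 13; As is in period 4, group 15; Br is in period 4, group 17.
EN rises left→right (higher Z_eff, smaller atoms) and falls top→bottom (larger, more shielded atoms).
Here both period and group differ, so the two effects have to be weighed against each other.
As > Ga: both are in period 4; the period trend gives As the larger value.
Br > As: both are in period 4; the period trend gives Br the larger value.
F > Br: F sits above Br in group 17, so the down-group effect alone puts F higher.
Tabulated electronegativity (Pauling): F 3.98, Ga 1.81, As 2.18, Br 2.96.
So from highest to lowest: F > Br > As > Ga.

F > Br > As > Ga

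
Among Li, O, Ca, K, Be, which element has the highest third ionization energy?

IE_3 is the cost of taking one more electron from the +2 cation: Li²⁺ is already 1 electron into the core; O²⁺ still has 4 valence electrons; Ca²⁺ is the bare [Ar] core; K²⁺ is already 1 electron into the core; Be²⁺ is the bare [He] core.
Usually core removal costs more than valence removal, but here the competition is close: a tightly held n=2 valence electron can cost more to remove than an n=3 core electron, so the actual values have to decide it.
The numbers (kJ/mol): Li 11815, O 5300, Ca 4912, K 4420, Be 14849.
Overall IE_3 order: K < Ca < O < Li < Be.

Be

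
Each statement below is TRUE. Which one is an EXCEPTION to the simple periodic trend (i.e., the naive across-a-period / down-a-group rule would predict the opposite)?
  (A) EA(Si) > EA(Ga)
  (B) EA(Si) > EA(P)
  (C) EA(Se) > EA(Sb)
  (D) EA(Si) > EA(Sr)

(B)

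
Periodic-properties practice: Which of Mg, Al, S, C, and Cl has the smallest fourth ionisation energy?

IE_4 is the cost of taking one more electron from the +3 cation: Mg³⁺ is already 1 electron into the core; Al³⁺ is the bare [Ne] core; S³⁺ still has 3 valence electrons; C³⁺ still has 1 valence electron; Cl³⁺ still has 4 valence electrons.
Core electrons are held far more tightly than valence electrons, so Mg and Al top the IE_4 order.
Valence configurations: S³⁺ [Ne]3s²3p¹, C³⁺ [He]2s¹, Cl³⁺ [Ne]3s²3p².
The numbers (kJ/mol): Mg 10543, Al 11577, S 4556, C 6223, Cl 5159.
Overall IE_4 order: S < Cl < C < Mg < Al.

S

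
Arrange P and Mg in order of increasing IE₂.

IE_2 is the cost of taking one more electron from the +1 cation: P⁺ still has 4 valence electrons; Mg⁺ still has 1 valence electron.
All are still removing valence electrons, so compare the +1 ions as you would atoms: IE_2 generally rises across a period (higher Z_eff) and falls down a group (larger shell), subject to the usual subshell exceptions.
Valence configurations: P⁺ [Ne]3s²3p², Mg⁺ [Ne]3s¹.
Tabulated IE_2 (kJ/mol): P 1907, Mg 1451.
Hence IE_2: Mg < P.

Mg, P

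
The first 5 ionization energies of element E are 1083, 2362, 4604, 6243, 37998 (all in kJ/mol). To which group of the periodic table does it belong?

Look for the largest jump between consecutive ionization energies: IE5/IE4 ≈ 6.1, far larger than any earlier ratio.
That jump marks the point where a core electron is being removed. So the atom has 4 valence electrons.
A main-group element with 4 valence electrons is in group 14.

Group 14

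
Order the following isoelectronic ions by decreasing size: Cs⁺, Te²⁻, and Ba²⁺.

Te²⁻, Cs⁺, Ba²⁺

All of these have 54 electrons, so size is governed by nuclear charge alone: the more protons, the stronger the pull on the same electron cloud, and the smaller the ion.
Nuclear charges: Ba²⁺ (Z=56), Cs⁺ (Z=55), Te²⁻ (Z=52).
Largest to smallest: Te²⁻ > Cs⁺ > Ba²⁺.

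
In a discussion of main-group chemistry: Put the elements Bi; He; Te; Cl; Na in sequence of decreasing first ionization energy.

He, Cl, Te, Bi, Na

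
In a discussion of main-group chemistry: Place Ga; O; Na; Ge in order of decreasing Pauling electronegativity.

O > Ge > Ga > Na

O is in period 2, group 16; Na is in period 3, group 1; Ga is in period 4, group 13; Ge is in period 4, group 14.
Electronegativity increases across a period and decreases down a group, tracking effective nuclear charge and atomic size.
Here both period and group differ, so the two effects have to be weighed against each other.
Ga > Na: the two effects oppose for this pair; the across-period effect wins (1.81 vs 0.93).
Ge > Ga: both are in period 4; the period trend gives Ge the larger value.
O > Ge: relative to Ge, both the across-period and down-group shifts push O's electronegativity up.
Tabulated electronegativity (Pauling): O 3.44, Na 0.93, Ga 1.81, Ge 2.01.
So from highest to lowest: O > Ge > Ga > Na.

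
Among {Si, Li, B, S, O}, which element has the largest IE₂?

IE_2 is the cost of taking one more electron from the +1 cation: Si⁺ still has 3 valence electrons; Li⁺ is the bare [He] core; B⁺ still has 2 valence electrons; S⁺ still has 5 valence electrons; O⁺ still has 5 valence electrons.
Breaking into a closed-shell core is much more expensive than removing a leftover valence electron — Li has the largest IE_2 here.
Valence configurations: Si⁺ [Ne]3s²3p¹, B⁺ [He]2s², S⁺ [Ne]3s²3p³, O⁺ [He]2s²2p³.
Approximate IE_2 values (kJ/mol): Si 1577, Li 7298, B 2427, S 2252, O 3388.
Putting it together, IE_2: Si < S < B < O < Li.

Li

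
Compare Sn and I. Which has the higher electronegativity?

Sn is in period 5, group 14; I is in period 5, group 17.
Smaller atoms with higher effective nuclear charge are more electronegative.
All lie in period 5, so electronegativity increases left to right.
So I has the higher electronegativity (I > Sn).

I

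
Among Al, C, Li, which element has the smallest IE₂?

Al

Consider each +1 ion: Al⁺ still has 2 valence electrons; C⁺ still has 3 valence electrons; Li⁺ is the bare [He] core.
Core electrons are held far more tightly than valence electrons, so Li tops the IE_2 order.
Valence configurations: Al⁺ [Ne]3s², C⁺ [He]2s²2p¹.
Approximate IE_2 values (kJ/mol): Al 1817, C 2353, Li 7298.
Hence IE_2: Al < C < Li.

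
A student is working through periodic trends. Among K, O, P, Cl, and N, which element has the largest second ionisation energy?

O

After 1 electron has been removed, what remains? K⁺ is the bare [Ar] core; O⁺ still has 5 valence electrons; P⁺ still has 4 valence electrons; Cl⁺ still has 6 valence electrons; N⁺ still has 4 valence electrons.
Usually core removal costs more than valence removal, but here the competition is close: a tightly held n=2 valence electron can cost more to remove than an n=3 core electron, so the actual values have to decide it.
Valence configurations: O⁺ [He]2s²2p³, P⁺ [Ne]3s²3p², Cl⁺ [Ne]3s²3p⁴, N⁺ [He]2s²2p².
The numbers (kJ/mol): K 3052, O 3388, P 1907, Cl 2298, N 2856.
Overall IE_2 order: P < Cl < N < K < O.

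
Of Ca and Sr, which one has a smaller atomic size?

Ca is in period 4, group 2; Sr is in period 5, group 2.
Radius decreases left→right (rising Z_eff, same n) and increases top→bottom (higher n).
All are in group 2, so atomic radius increases down the group.
So Ca has the smaller atomic size (Ca < Sr).

Ca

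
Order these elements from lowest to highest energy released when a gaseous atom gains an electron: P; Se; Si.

Si is in period 3, group 14; P is in period 3, group 15; Se is in period 4, group 16.
Electron affinity generally becomes more exothermic across a period toward the halogens and less exothermic down a group.
Neither a single period nor a single group — weigh both effects.
Si > P: this pair runs against the simple trend — see the exception note.
Se > Si: period and group pull opposite ways; the across-period shift dominates (195 vs 134 kJ/mol).
Note the exception: Si has a higher electron affinity than P, contrary to the simple trend — adding an electron to P's half-filled 3p³ is unfavourable, so Si (3p²) has the more exothermic EA.
Tabulated electron affinity (kJ/mol): Si 134, P 72, Se 195.
So from lowest to highest: P < Si < Se.

P < Si < Se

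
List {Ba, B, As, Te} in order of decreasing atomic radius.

Ba > Te > As > B

B is in period 2, group 13; As is in period 4, group 15; Te is in period 5, group 16; Ba is in period 6, group 2.
Across a period the added protons contract the valence shell; down a group each new principal shell makes the atom larger.
These span different periods and groups, so the two trends combine.
As > B: the two effects oppose for this pair; the down-group effect wins (121 vs 85 pm).
Te > As: the two effects oppose for this pair; the down-group effect wins (136 vs 121 pm).
Ba > Te: relative to Te, both the across-period and down-group shifts push Ba's atomic radius up.
For reference (pm): B 85, As 121, Te 136, Ba 196.
So from largest to smallest: Ba > Te > As > B.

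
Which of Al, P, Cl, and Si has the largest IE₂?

Consider each +1 ion: Al⁺ still has 2 valence electrons; P⁺ still has 4 valence electrons; Cl⁺ still has 6 valence electrons; Si⁺ still has 3 valence electrons.
All are still removing valence electrons, so compare the +1 ions as you would atoms: IE_2 generally rises across a period (higher Z_eff) and falls down a group (larger shell), subject to the usual subshell exceptions.
Valence configurations: Al⁺ [Ne]3s², P⁺ [Ne]3s²3p², Cl⁺ [Ne]3s²3p⁴, Si⁺ [Ne]3s²3p¹.
Si⁺ loses a lone 3p electron whereas Al⁺ must break into a filled 3s² pair, so IE_2(Al) > IE_2(Si) even though Si has the higher nuclear charge.
Approximate IE_2 values (kJ/mol): Al 1817, P 1907, Cl 2298, Si 1577.
Hence IE_2: Si < Al < P < Cl.

Cl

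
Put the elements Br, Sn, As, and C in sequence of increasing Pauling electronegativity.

Sn < As < C < Br

C is in period 2, group 14; As is in period 4, group 15; Br is in period 4, group 17; Sn is in period 5, group 14.
Smaller atoms with higher effective nuclear charge are more electronegative.
These span different periods and groups, so the two trends combine.
As > Sn: both effects reinforce here, so As is clearly the higher of the two.
C > As: the two effects oppose for this pair; the down-group effect wins (2.55 vs 2.18).
Br > C: period and group pull opposite ways; the across-period shift dominates (2.96 vs 2.55).
Approximate values (Pauling): C 2.55, As 2.18, Br 2.96, Sn 1.96.
So from lowest to highest: Sn < As < C < Br.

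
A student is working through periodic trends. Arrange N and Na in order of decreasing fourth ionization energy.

Consider each +3 ion: N³⁺ still has 2 valence electrons; Na³⁺ is already 2 electrons into the core.
Core electrons are held far more tightly than valence electrons, so Na tops the IE_4 order.
The numbers (kJ/mol): N 7475, Na 9543.
So the fourth ionization energies run N < Na.

Na, N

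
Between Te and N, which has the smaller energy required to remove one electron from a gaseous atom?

IE₁ increases left→right with effective nuclear charge and decreases top→bottom as the valence shell moves farther out.
These span different periods and groups, so the two trends combine.
N > Te: the two effects oppose for this pair; the down-group effect wins (1402 vs 869 kJ/mol).
Tabulated first ionization energy (kJ/mol): N 1402, Te 869.
So Te has the smaller energy required to remove one electron from a gaseous atom (Te < N).

Te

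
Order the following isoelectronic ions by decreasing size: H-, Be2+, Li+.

H-, Li+, Be2+

All of these have 2 electrons, so size is governed by nuclear charge alone: the more protons, the stronger the pull on the same electron cloud, and the smaller the ion.
Nuclear charges: Be2+ (Z=4), Li+ (Z=3), H- (Z=1).
Largest to smallest: H- > Li+ > Be2+.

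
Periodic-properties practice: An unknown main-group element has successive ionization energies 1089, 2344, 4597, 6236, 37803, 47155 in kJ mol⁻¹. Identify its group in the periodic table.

Group 14

Look for the largest jump between consecutive ionization energies: IE5/IE4 ≈ 6.1, far larger than any earlier ratio.
That jump marks the point where a core electron is being removed. So the atom has 4 valence electrons.
A main-group element with 4 valence electrons is in group 14.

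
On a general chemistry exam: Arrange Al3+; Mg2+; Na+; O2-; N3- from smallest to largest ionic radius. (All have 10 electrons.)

Al3+ < Mg2+ < Na+ < O2- < N3-

All of these have 10 electrons, so size is governed by nuclear charge alone: the more protons, the stronger the pull on the same electron cloud, and the smaller the ion.
Nuclear charges: Al3+ (Z=13), Mg2+ (Z=12), Na+ (Z=11), O2- (Z=8), N3- (Z=7).
Smallest to largest: Al3+ < Mg2+ < Na+ < O2- < N3-.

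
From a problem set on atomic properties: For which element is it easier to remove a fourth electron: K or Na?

K

After 3 electrons have been removed, what remains? K³⁺ is already 2 electrons into the core; Na³⁺ is already 2 electrons into the core.
All of these are removing an electron from a noble-gas core or deeper; the smaller core (lower principal quantum number) is held far more tightly, and within a period the higher nuclear charge binds the same core more tightly.
Approximate IE_4 values (kJ/mol): K 5877, Na 9543.
Putting it together, IE_4: K < Na.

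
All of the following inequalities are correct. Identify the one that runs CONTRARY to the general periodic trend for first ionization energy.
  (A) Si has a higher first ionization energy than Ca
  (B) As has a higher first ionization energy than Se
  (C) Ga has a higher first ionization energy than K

(B)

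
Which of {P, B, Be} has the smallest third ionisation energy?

P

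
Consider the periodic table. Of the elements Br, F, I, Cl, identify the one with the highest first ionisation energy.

F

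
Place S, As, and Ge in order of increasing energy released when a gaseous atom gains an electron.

Atoms with high Z_eff and room in the valence shell (especially the halogens) have the most exothermic electron affinities.
Here both period and group differ, so the two effects have to be weighed against each other.
Ge > As: this pair runs against the simple trend — see the exception note.
S > Ge: relative to Ge, both the across-period and down-group shifts push S's electron affinity up.
Note the exception: Ge has a higher electron affinity than As, contrary to the simple trend — adding an electron to As's half-filled 4p³ is unfavourable, so Ge (4p²) has the more exothermic EA.
Approximate values (kJ/mol): S 200, Ge 119, As 78.
So from lowest to highest: As < Ge < S.

As, Ge, S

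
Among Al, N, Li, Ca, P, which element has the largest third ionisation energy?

Li

After 2 electrons have been removed, what remains? Al²⁺ still has 1 valence electron; N²⁺ still has 3 valence electrons; Li²⁺ is already 1 electron into the core; Ca²⁺ is the bare [Ar] core; P²⁺ still has 3 valence electrons.
Core electrons are held far more tightly than valence electrons, so Ca and Li top the IE_3 order.
Valence configurations: Al²⁺ [Ne]3s¹, N²⁺ [He]2s²2p¹, P²⁺ [Ne]3s²3p¹.
Tabulated IE_3 (kJ/mol): Al 2745, N 4578, Li 11815, Ca 4912, P 2914.
Hence IE_3: Al < P < N < Ca < Li.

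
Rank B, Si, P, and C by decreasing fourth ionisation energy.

B, C, P, Si

The fourth ionization energy removes an electron from the +3 ion. For each element: B³⁺ is the bare [He] core; Si³⁺ still has 1 valence electron; P³⁺ still has 2 valence electrons; C³⁺ still has 1 valence electron.
Core electrons are held far more tightly than valence electrons, so B tops the IE_4 order.
Valence configurations: Si³⁺ [Ne]3s¹, P³⁺ [Ne]3s², C³⁺ [He]2s¹.
Approximate IE_4 values (kJ/mol): B 25026, Si 4356, P 4964, C 6223.
Hence IE_4: Si < P < C < B.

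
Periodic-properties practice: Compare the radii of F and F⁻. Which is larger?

F⁻

Forming F⁻ adds 1 electron to F. More electron–electron repulsion in the same shell, with unchanged nuclear charge, lets the cloud expand.
An anion is larger than its parent atom: F⁻ > F.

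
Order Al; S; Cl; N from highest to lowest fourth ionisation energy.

Al, N, Cl, S

After 3 electrons have been removed, what remains? Al³⁺ is the bare [Ne] core; S³⁺ still has 3 valence electrons; Cl³⁺ still has 4 valence electrons; N³⁺ still has 2 valence electrons.
Pulling an electron out of a noble-gas core costs far more than removing a remaining valence electron, so Al sits at the high end of IE_4.
Valence configurations: S³⁺ [Ne]3s²3p¹, Cl³⁺ [Ne]3s²3p², N³⁺ [He]2s².
Approximate IE_4 values (kJ/mol): Al 11577, S 4556, Cl 5159, N 7475.
Hence IE_4: S < Cl < N < Al.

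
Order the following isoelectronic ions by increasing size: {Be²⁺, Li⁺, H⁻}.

All of these have 2 electrons, so size is governed by nuclear charge alone: the more protons, the stronger the pull on the same electron cloud, and the smaller the ion.
Nuclear charges: Be²⁺ (Z=4), Li⁺ (Z=3), H⁻ (Z=1).
Smallest to largest: Be²⁺ < Li⁺ < H⁻.

Be²⁺ < Li⁺ < H⁻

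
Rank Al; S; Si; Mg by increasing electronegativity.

Mg is in period 3, group 2; Al is in period 3, group 13; Si is in period 3, group 14; S is in period 3, group 16.
Smaller atoms with higher effective nuclear charge are more electronegative.
All lie in period 3, so electronegativity increases left to right.
So from lowest to highest: Mg < Al < Si < S.

Mg, Al, Si, S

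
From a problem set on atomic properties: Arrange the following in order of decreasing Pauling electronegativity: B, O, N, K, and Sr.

O > N > B > Sr > K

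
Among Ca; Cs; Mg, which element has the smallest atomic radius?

Mg is in period 3, group 2; Ca is in period 4, group 2; Cs is in period 6, group 1.
Atomic radius shrinks across a period as nuclear charge pulls the same shell inward, and grows down a group as new shells are added.
Here both period and group differ, so the two effects have to be weighed against each other.
Ca > Mg: they share group 2; the group trend gives Ca the larger value.
Cs > Ca: relative to Ca, both the across-period and down-group shifts push Cs's atomic radius up.
Approximate values (pm): Mg 139, Ca 171, Cs 232.
The smallest atomic radius among these belongs to Mg.

Mg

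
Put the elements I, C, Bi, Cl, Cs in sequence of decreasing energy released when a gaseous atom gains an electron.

C is in period 2, group 14; Cl is in period 3, group 17; I is in period 5, group 17; Cs is in period 6, group 1; Bi is in period 6, group 15.
EA tends to increase across a period and decrease down a group, though the pattern is less regular than for IE or radius.
Here both period and group differ, so the two effects have to be weighed against each other.
Bi > Cs: Bi lies to the right of Cs in period 6, so the across-period effect alone puts Bi higher.
C > Bi: period and group pull opposite ways; the down-group shift dominates (122 vs 91 kJ/mol).
I > C: the two effects oppose for this pair; the across-period effect wins (295 vs 122 kJ/mol).
Cl > I: they share group 17; the group trend gives Cl the larger value.
Approximate values (kJ/mol): C 122, Cl 349, I 295, Cs 46, Bi 91.
So from highest to lowest: Cl > I > C > Bi > Cs.

Cl, I, C, Bi, Cs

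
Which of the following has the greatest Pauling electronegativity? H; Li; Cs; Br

H is in period 1, group 1; Li is in period 2, group 1; Br is in period 4, group 17; Cs is in period 6, group 1.
Atoms toward the upper right of the periodic table pull bonding electrons most strongly.
Neither a single period nor a single group — weigh both effects.
Li > Cs: Li sits above Cs in group 1, so the down-group effect alone puts Li higher.
H > Li: H sits above Li in group 1, so the down-group effect alone puts H higher.
Br > H: the two effects oppose for this pair; the across-period effect wins (2.96 vs 2.20).
Approximate values (Pauling): H 2.20, Li 0.98, Br 2.96, Cs 0.79.
The greatest Pauling electronegativity among these belongs to Br.

Br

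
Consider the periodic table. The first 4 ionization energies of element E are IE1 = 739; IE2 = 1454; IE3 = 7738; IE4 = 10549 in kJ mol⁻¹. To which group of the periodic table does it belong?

Group 2

Look for the largest jump between consecutive ionization energies: IE3/IE2 ≈ 5.3, far larger than any earlier ratio.
That jump marks the point where a core electron is being removed. So the atom has 2 valence electrons.
A main-group element with 2 valence electrons is in group 2.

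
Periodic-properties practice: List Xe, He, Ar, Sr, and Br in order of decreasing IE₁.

He > Ar > Xe > Br > Sr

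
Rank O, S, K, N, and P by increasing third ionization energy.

After 2 electrons have been removed, what remains? O²⁺ still has 4 valence electrons; S²⁺ still has 4 valence electrons; K²⁺ is already 1 electron into the core; N²⁺ still has 3 valence electrons; P²⁺ still has 3 valence electrons.
Usually core removal costs more than valence removal, but here the competition is close: a tightly held n=2 valence electron can cost more to remove than an n=3 core electron, so the actual values have to decide it.
Valence configurations: O²⁺ [He]2s²2p², S²⁺ [Ne]3s²3p², N²⁺ [He]2s²2p¹, P²⁺ [Ne]3s²3p¹.
The numbers (kJ/mol): O 5300, S 3357, K 4420, N 4578, P 2914.
So the third ionization energies run P < S < K < N < O.

P < S < K < N < O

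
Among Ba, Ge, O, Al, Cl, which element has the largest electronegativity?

O

O is in period 2, group 16; Al is in period 3, group 13; Cl is in period 3, group 17; Ge is in period 4, group 14; Ba is in period 6, group 2.
EN rises left→right (higher Z_eff, smaller atoms) and falls top→bottom (larger, more shielded atoms).
Here both period and group differ, so the two effects have to be weighed against each other.
Al > Ba: both effects reinforce here, so Al is clearly the higher of the two.
Ge > Al: the two effects oppose for this pair; the across-period effect wins (2.01 vs 1.61).
Cl > Ge: relative to Ge, both the across-period and down-group shifts push Cl's electronegativity up.
O > Cl: the two effects oppose for this pair; the down-group effect wins (3.44 vs 3.16).
Approximate values (Pauling): O 3.44, Al 1.61, Cl 3.16, Ge 2.01, Ba 0.89.
The largest electronegativity among these belongs to O.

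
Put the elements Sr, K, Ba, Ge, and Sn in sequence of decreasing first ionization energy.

First ionization energy rises across a period (greater Z_eff holds electrons more tightly) and falls down a group (valence electrons are farther from the nucleus).
Here both period and group differ, so the two effects have to be weighed against each other.
Ba > K: period and group pull opposite ways; the across-period shift dominates (503 vs 419 kJ/mol).
Sr > Ba: they share group 2; the group trend gives Sr the larger value.
Sn > Sr: both are in period 5; the period trend gives Sn the larger value.
Ge > Sn: Ge sits above Sn in group 14, so the down-group effect alone puts Ge higher.
Approximate values (kJ/mol): K 419, Ge 762, Sr 550, Sn 709, Ba 503.
So from highest to lowest: Ge > Sn > Sr > Ba > K.

Ge > Sn > Sr > Ba > K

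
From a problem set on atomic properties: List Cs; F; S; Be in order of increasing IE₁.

Be is in period 2, group 2; F is in period 2, group 17; S is in period 3, group 16; Cs is in period 6, group 1.
First ionization energy rises across a period (greater Z_eff holds electrons more tightly) and falls down a group (valence electrons are farther from the nucleus).
Neither a single period nor a single group — weigh both effects.
Be > Cs: both effects reinforce here, so Be is clearly the higher of the two.
S > Be: period and group pull opposite ways; the across-period shift dominates (1000 vs 900 kJ/mol).
F > S: relative to S, both the across-period and down-group shifts push F's first ionization energy up.
Approximate values (kJ/mol): Be 900, F 1681, S 1000, Cs 376.
So from lowest to highest: Cs < Be < S < F.

Cs < Be < S < F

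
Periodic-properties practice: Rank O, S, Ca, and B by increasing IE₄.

S < Ca < O < B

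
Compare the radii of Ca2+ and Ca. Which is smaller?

Ca2+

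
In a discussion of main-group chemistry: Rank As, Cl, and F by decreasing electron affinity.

Adding an electron releases more energy for atoms nearer the top right (short of the noble gases).
Neither a single period nor a single group — weigh both effects.
F > As: relative to As, both the across-period and down-group shifts push F's electron affinity up.
Cl > F: this pair runs against the simple trend — see the exception note.
Note the exception: Cl has a higher electron affinity than F, contrary to the simple trend — F's small 2p subshell makes the incoming electron feel strong e⁻–e⁻ repulsion, so Cl actually releases more energy on gaining an electron.
For reference (kJ/mol): F 328, Cl 349, As 78.
So from highest to lowest: Cl > F > As.

Cl > F > As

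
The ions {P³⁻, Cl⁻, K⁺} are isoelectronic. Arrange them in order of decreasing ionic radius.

P³⁻ > Cl⁻ > K⁺

All of these have 18 electrons, so size is governed by nuclear charge alone: the more protons, the stronger the pull on the same electron cloud, and the smaller the ion.
Nuclear charges: K⁺ (Z=19), Cl⁻ (Z=17), P³⁻ (Z=15).
Largest to smallest: P³⁻ > Cl⁻ > K⁺.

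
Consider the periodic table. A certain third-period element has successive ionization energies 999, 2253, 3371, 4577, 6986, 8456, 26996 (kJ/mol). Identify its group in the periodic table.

Group 16

Look for the largest jump between consecutive ionization energies: IE7/IE6 ≈ 3.2, far larger than any earlier ratio.
That jump marks the point where a core electron is being removed. So the atom has 6 valence electrons.
A main-group element with 6 valence electrons is in group 16.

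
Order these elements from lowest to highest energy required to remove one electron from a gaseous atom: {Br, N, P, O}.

P, Br, O, N

N is in period 2, group 15; O is in period 2, group 16; P is in period 3, group 15; Br is in period 4, group 17.
IE₁ increases left→right with effective nuclear charge and decreases top→bottom as the valence shell moves farther out.
Here both period and group differ, so the two effects have to be weighed against each other.
Br > P: period and group pull opposite ways; the across-period shift dominates (1140 vs 1012 kJ/mol).
O > Br: the two effects oppose for this pair; the down-group effect wins (1314 vs 1140 kJ/mol).
N > O: this pair runs against the simple trend — see the exception note.
Note the exception: N has a higher first ionization energy than O, contrary to the simple trend — pairing an electron in O's 2p⁴ costs repulsion energy, so O ionizes more easily than half-filled N (2p³).
Approximate values (kJ/mol): N 1402, O 1314, P 1012, Br 1140.
So from lowest to highest: P < Br < O < N.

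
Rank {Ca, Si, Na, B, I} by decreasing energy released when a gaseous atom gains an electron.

B is in period 2, group 13; Na is in period 3, group 1; Si is in period 3, group 14; Ca is in period 4, group 2; I is in period 5, group 17.
Electron affinity generally becomes more exothermic across a period toward the halogens and less exothermic down a group.
These span different periods and groups, so the two trends combine.
B > Ca: both effects reinforce here, so B is clearly the higher of the two.
Na > B: this pair runs against the simple trend — see the exception note.
Si > Na: both are in period 3; the period trend gives Si the larger value.
I > Si: the two effects oppose for this pair; the across-period effect wins (295 vs 134 kJ/mol).
Note the exception: Na has a higher electron affinity than B, contrary to the simple trend — B's ns²np¹ configuration gives only a small electron affinity — the sparsely filled np subshell binds an added electron weakly.
Approximate values (kJ/mol): B 27, Na 53, Si 134, Ca 2, I 295.
So from highest to lowest: I > Si > Na > B > Ca.

I > Si > Na > B > Ca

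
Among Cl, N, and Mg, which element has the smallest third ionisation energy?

After 2 electrons have been removed, what remains? Cl²⁺ still has 5 valence electrons; N²⁺ still has 3 valence electrons; Mg²⁺ is the bare [Ne] core.
Pulling an electron out of a noble-gas core costs far more than removing a remaining valence electron, so Mg sits at the high end of IE_3.
Valence configurations: Cl²⁺ [Ne]3s²3p³, N²⁺ [He]2s²2p¹.
The numbers (kJ/mol): Cl 3822, N 4578, Mg 7733.
So the third ionization energies run Cl < N < Mg.

Cl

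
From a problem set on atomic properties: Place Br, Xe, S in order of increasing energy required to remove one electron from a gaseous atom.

S < Br < Xe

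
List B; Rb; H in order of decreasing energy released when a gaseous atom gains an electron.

H > Rb > B

Adding an electron releases more energy for atoms nearer the top right (short of the noble gases).
These span different periods and groups, so the two trends combine.
Rb > B: this pair runs against the simple trend — see the exception note.
H > Rb: H sits above Rb in group 1, so the down-group effect alone puts H higher.
Note the exception: Rb has a higher electron affinity than B, contrary to the simple trend — B's ns²np¹ configuration gives only a small electron affinity — the sparsely filled np subshell binds an added electron weakly.
For reference (kJ/mol): H 73, B 27, Rb 47.
So from highest to lowest: H > Rb > B.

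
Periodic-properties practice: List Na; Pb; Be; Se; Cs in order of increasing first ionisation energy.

Removing the outermost electron gets harder across a period and easier down a group.
Here both period and group differ, so the two effects have to be weighed against each other.
Na > Cs: they share group 1; the group trend gives Na the larger value.
Pb > Na: period and group pull opposite ways; the across-period shift dominates (716 vs 496 kJ/mol).
Be > Pb: period and group pull opposite ways; the down-group shift dominates (900 vs 716 kJ/mol).
Se > Be: period and group pull opposite ways; the across-period shift dominates (941 vs 900 kJ/mol).
Approximate values (kJ/mol): Be 900, Na 496, Se 941, Cs 376, Pb 716.
So from lowest to highest: Cs < Na < Pb < Be < Se.

Cs < Na < Pb < Be < Se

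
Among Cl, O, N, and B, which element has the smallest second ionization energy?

Cl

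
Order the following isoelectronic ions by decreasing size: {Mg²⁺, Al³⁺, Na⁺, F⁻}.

F⁻, Na⁺, Mg²⁺, Al³⁺

All of these have 10 electrons, so size is governed by nuclear charge alone: the more protons, the stronger the pull on the same electron cloud, and the smaller the ion.
Nuclear charges: Al³⁺ (Z=13), Mg²⁺ (Z=12), Na⁺ (Z=11), F⁻ (Z=9).
Largest to smallest: F⁻ > Na⁺ > Mg²⁺ > Al³⁺.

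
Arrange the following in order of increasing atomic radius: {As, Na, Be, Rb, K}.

Across a period the added protons contract the valence shell; down a group each new principal shell makes the atom larger.
These span different periods and groups, so the two trends combine.
As > Be: the two effects oppose for this pair; the down-group effect wins (121 vs 102 pm).
Na > As: period and group pull opposite ways; the across-period shift dominates (155 vs 121 pm).
K > Na: they share group 1; the group trend gives K the larger value.
Rb > K: Rb sits below K in group 1, so the down-group effect alone puts Rb larger.
Approximate values (pm): Be 102, Na 155, K 196, As 121, Rb 210.
So from smallest to largest: Be < As < Na < K < Rb.

Be < As < Na < K < Rb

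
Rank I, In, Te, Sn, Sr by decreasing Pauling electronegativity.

Sr is in period 5, group 2; In is in period 5, group 13; Sn is in period 5, group 14; Te is in period 5, group 16; I is in period 5, group 17.
EN rises left→right (higher Z_eff, smaller atoms) and falls top→bottom (larger, more shielded atoms).
All lie in period 5, so electronegativity increases left to right.
So from highest to lowest: I > Te > Sn > In > Sr.

I, Te, Sn, In, Sr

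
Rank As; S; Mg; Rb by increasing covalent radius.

Across a period the added protons contract the valence shell; down a group each new principal shell makes the atom larger.
Here both period and group differ, so the two effects have to be weighed against each other.
As > S: relative to S, both the across-period and down-group shifts push As's atomic radius up.
Mg > As: the two effects oppose for this pair; the across-period effect wins (139 vs 121 pm).
Rb > Mg: relative to Mg, both the across-period and down-group shifts push Rb's atomic radius up.
Tabulated atomic radius (pm): Mg 139, S 103, As 121, Rb 210.
So from smallest to largest: S < As < Mg < Rb.

S < As < Mg < Rb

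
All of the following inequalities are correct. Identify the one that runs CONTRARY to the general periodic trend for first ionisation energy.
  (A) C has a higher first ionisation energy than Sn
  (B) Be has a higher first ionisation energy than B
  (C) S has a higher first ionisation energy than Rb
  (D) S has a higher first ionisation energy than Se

The general trend: first ionisation energy increases across a period and decreases down a group.
(A) C (period 2, group 14) vs Sn (period 5, group 14): the stated order agrees with the simple trend.
(B) Be (period 2, group 2) vs B (period 2, group 13): the stated order contradicts the simple trend.
(C) S (period 3, group 16) vs Rb (period 5, group 1): the stated order agrees with the simple trend.
(D) S (period 3, group 16) vs Se (period 4, group 16): the stated order agrees with the simple trend.
The exception is (B): removing B's lone 2p electron is easier than breaking Be's filled 2s².

(B)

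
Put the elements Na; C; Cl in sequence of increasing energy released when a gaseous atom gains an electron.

Na < C < Cl

C is in period 2, group 14; Na is in period 3, group 1; Cl is in period 3, group 17.
Atoms with high Z_eff and room in the valence shell (especially the halogens) have the most exothermic electron affinities.
Neither a single period nor a single group — weigh both effects.
C > Na: both effects reinforce here, so C is clearly the higher of the two.
Cl > C: the two effects oppose for this pair; the across-period effect wins (349 vs 122 kJ/mol).
Tabulated electron affinity (kJ/mol): C 122, Na 53, Cl 349.
So from lowest to highest: Na < C < Cl.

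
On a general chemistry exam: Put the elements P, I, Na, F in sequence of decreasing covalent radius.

Across a period the added protons contract the valence shell; down a group each new principal shell makes the atom larger.
Here both period and group differ, so the two effects have to be weighed against each other.
P > F: relative to F, both the across-period and down-group shifts push P's atomic radius up.
I > P: the two effects oppose for this pair; the down-group effect wins (133 vs 111 pm).
Na > I: the two effects oppose for this pair; the across-period effect wins (155 vs 133 pm).
Approximate values (pm): F 64, Na 155, P 111, I 133.
So from largest to smallest: Na > I > P > F.

Na > I > P > F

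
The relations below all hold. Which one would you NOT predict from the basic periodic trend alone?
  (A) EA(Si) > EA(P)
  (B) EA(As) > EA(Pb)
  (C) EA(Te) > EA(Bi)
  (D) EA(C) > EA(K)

The general trend: electron affinity increases across a period and decreases down a group.
(A) Si (period 3, group 14) vs P (period 3, group 15): the stated order contradicts the simple trend.
(B) As (period 4, group 15) vs Pb (period 6, group 14): the stated order agrees with the simple trend.
(C) Te (period 5, group 16) vs Bi (period 6, group 15): the stated order agrees with the simple trend.
(D) C (period 2, group 14) vs K (period 4, group 1): the stated order agrees with the simple trend.
The exception is (A): adding an electron to P's half-filled 3p³ is unfavourable, so Si (3p²) has the more exothermic EA.

(A)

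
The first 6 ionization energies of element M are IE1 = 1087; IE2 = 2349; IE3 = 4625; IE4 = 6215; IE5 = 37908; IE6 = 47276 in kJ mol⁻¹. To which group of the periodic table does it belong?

Group 14

Look for the largest jump between consecutive ionization energies: IE5/IE4 ≈ 6.1, far larger than any earlier ratio.
That jump marks the point where a core electron is being removed. So the atom has 4 valence electrons.
A main-group element with 4 valence electrons is in group 14.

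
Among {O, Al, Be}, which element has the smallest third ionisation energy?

Al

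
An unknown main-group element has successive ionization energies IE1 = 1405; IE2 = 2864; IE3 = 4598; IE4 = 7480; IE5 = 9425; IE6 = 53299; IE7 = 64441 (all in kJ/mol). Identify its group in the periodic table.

Group 15

Look for the largest jump between consecutive ionization energies: IE6/IE5 ≈ 5.7, far larger than any earlier ratio.
That jump marks the point where a core electron is being removed. So the atom has 5 valence electrons.
A main-group element with 5 valence electrons is in group 15.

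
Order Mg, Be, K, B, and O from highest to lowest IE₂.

O > K > B > Be > Mg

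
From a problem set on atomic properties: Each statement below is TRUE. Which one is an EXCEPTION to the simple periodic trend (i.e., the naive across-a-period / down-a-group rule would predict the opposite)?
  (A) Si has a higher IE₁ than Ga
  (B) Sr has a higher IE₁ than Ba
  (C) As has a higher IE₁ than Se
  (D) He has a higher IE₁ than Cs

The general trend: IE₁ increases across a period and decreases down a group.
(A) Si (period 3, group 14) vs Ga (period 4, group 13): the stated order agrees with the simple trend.
(B) Sr (period 5, group 2) vs Ba (period 6, group 2): the stated order agrees with the simple trend.
(C) As (period 4, group 15) vs Se (period 4, group 16): the stated order contradicts the simple trend.
(D) He (period 1, group 18) vs Cs (period 6, group 1): the stated order agrees with the simple trend.
The exception is (C): Se (4p⁴) ionizes more easily than half-filled As (4p³).

(C)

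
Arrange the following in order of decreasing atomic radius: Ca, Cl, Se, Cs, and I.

Cs, Ca, I, Se, Cl

Cl is in period 3, group 17; Ca is in period 4, group 2; Se is in period 4, group 16; I is in period 5, group 17; Cs is in period 6, group 1.
Radius decreases left→right (rising Z_eff, same n) and increases top→bottom (higher n).
Here both period and group differ, so the two effects have to be weighed against each other.
Se > Cl: both effects reinforce here, so Se is clearly the larger of the two.
I > Se: the two effects oppose for this pair; the down-group effect wins (133 vs 116 pm).
Ca > I: period and group pull opposite ways; the across-period shift dominates (171 vs 133 pm).
Cs > Ca: relative to Ca, both the across-period and down-group shifts push Cs's atomic radius up.
Tabulated atomic radius (pm): Cl 99, Ca 171, Se 116, I 133, Cs 232.
So from largest to smallest: Cs > Ca > I > Se > Cl.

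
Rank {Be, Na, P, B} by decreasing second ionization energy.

The second ionization energy removes an electron from the +1 ion. For each element: Be⁺ still has 1 valence electron; Na⁺ is the bare [Ne] core; P⁺ still has 4 valence electrons; B⁺ still has 2 valence electrons.
Breaking into a closed-shell core is much more expensive than removing a leftover valence electron — Na has the largest IE_2 here.
Valence configurations: Be⁺ [He]2s¹, P⁺ [Ne]3s²3p², B⁺ [He]2s².
The numbers (kJ/mol): Be 1757, Na 4562, P 1907, B 2427.
Hence IE_2: Be < P < B < Na.

Na > B > P > Be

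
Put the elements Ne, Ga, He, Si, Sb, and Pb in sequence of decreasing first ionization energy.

He, Ne, Sb, Si, Pb, Ga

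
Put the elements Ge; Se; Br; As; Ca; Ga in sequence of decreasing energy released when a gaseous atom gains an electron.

Br > Se > Ge > As > Ga > Ca

Atoms with high Z_eff and room in the valence shell (especially the halogens) have the most exothermic electron affinities.
All lie in period 4; the across-period trend (electron affinity increases left to right) applies, with the exception below.
Note the exception: Ge has a higher electron affinity than As, contrary to the simple trend — adding an electron to As's half-filled 4p³ is unfavourable, so Ge (4p²) has the more exothermic EA.
Tabulated electron affinity (kJ/mol): Ca 2, Ga 29, Ge 119, As 78, Se 195, Br 325.
So from highest to lowest: Br > Se > Ge > As > Ga > Ca.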